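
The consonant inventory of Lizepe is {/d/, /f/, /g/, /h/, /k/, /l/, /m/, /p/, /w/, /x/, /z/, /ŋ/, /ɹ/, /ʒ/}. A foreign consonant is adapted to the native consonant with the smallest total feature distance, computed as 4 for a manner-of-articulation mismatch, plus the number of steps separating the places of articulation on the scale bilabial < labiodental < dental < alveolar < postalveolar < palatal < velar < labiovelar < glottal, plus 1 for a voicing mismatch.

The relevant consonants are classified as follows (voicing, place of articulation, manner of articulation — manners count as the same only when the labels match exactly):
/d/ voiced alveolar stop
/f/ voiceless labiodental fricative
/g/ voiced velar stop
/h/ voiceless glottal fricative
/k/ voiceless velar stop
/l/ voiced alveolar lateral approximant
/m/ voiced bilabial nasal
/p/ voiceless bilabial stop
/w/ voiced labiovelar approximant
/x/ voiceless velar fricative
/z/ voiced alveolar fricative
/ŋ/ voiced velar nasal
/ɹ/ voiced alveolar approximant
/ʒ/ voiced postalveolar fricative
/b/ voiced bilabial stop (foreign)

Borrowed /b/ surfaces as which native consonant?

p

/p/ is closest: same manner (stop), place distance 0 (bilabial→bilabial), voicing differs (+1); total 1. Next closest is /d/ at distance 3.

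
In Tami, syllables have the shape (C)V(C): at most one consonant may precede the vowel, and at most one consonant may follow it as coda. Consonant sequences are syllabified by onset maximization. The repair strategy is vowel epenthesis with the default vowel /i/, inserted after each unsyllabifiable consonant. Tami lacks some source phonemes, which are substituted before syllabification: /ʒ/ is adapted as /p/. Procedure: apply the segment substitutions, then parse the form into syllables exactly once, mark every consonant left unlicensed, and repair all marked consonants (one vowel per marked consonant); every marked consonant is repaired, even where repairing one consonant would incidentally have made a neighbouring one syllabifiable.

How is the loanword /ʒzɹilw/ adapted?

Substitution: /ʒ/ → /p/, giving /pzɹilw/.
Syllabifying with onset maximization leaves /p/, /z/, /w/ stranded (at most one coda consonant is licensed; onsets are limited to one consonant).
Each unlicensed consonant becomes the onset of a new syllable: /p/ → /pi/, /z/ → /zi/, /w/ → /wi/.

piziɹilwi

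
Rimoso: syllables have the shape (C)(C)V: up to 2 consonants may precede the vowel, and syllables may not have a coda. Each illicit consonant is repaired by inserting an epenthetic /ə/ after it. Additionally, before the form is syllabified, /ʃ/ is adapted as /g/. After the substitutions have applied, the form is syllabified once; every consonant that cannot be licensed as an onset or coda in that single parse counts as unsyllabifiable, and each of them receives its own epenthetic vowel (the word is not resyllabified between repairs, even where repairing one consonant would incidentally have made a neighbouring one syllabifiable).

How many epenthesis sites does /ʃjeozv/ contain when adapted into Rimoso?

After substitution the input is /gjeozv/.
The unsyllabifiable consonants are /z/, /v/; each receives one epenthetic vowel.

2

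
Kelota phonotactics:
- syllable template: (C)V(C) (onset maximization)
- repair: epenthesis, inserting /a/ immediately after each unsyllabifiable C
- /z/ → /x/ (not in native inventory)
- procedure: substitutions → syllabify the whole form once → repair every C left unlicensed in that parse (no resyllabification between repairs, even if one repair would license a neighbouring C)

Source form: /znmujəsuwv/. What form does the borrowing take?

xanamujəsuwva

Substitution: /z/ → /x/, giving /xnmujəsuwv/.
Under (C)V(C), the unsyllabifiable consonants are /x/, /n/, /v/ (at most one coda consonant is licensed; onsets are limited to one consonant).
Epenthesis after each stranded consonant: /x/ → /xa/, /n/ → /na/, /v/ → /va/.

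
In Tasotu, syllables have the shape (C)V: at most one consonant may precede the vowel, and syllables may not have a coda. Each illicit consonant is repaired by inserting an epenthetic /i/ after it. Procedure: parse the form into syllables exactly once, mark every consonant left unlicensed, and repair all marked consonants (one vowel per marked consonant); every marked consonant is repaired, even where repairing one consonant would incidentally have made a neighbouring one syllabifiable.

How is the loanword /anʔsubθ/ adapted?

aniʔisubiθi

Under (C)V, the unsyllabifiable consonants are /n/, /ʔ/, /b/, /θ/ (no codas are permitted; onsets are limited to one consonant).
Inserting the epenthetic vowel yields /n/ → /ni/, /ʔ/ → /ʔi/, /b/ → /bi/, /θ/ → /θi/.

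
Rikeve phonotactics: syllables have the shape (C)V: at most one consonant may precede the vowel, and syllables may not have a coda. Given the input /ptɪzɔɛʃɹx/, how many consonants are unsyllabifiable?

4

The consonants /p/, /ʃ/, /ɹ/, /x/ cannot be parsed into a legal (C)V syllable (no codas are permitted; onsets are limited to one consonant).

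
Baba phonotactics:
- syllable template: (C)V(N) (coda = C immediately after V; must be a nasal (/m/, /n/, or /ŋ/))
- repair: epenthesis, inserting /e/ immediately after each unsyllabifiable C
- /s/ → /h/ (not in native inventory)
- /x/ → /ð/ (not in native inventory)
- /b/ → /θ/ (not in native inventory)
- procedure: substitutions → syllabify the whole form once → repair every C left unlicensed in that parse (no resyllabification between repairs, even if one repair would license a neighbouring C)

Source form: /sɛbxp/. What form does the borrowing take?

hɛθeðepe

Substitution: /s/ → /h/, /b/ → /θ/, /x/ → /ð/, giving /hɛθðp/.
Under (C)V(N), the unsyllabifiable consonants are /θ/, /ð/, /p/ (only a nasal (/m/, /n/, or /ŋ/) is licensed in coda position; onsets are limited to one consonant).
Each unlicensed consonant becomes the onset of a new syllable: /θ/ → /θe/, /ð/ → /ðe/, /p/ → /pe/.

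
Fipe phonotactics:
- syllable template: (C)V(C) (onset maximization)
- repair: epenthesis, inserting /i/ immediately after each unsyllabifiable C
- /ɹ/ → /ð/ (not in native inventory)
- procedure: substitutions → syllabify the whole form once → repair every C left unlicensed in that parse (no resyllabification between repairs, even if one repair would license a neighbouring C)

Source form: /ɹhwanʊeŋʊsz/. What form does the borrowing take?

Substitution: /ɹ/ → /ð/, giving /ðhwanʊeŋʊsz/.
Syllabifying with onset maximization leaves /ð/, /h/, /z/ stranded (at most one coda consonant is licensed; onsets are limited to one consonant).
Inserting the epenthetic vowel yields /ð/ → /ði/, /h/ → /hi/, /z/ → /zi/.

ðihiwanʊeŋʊszi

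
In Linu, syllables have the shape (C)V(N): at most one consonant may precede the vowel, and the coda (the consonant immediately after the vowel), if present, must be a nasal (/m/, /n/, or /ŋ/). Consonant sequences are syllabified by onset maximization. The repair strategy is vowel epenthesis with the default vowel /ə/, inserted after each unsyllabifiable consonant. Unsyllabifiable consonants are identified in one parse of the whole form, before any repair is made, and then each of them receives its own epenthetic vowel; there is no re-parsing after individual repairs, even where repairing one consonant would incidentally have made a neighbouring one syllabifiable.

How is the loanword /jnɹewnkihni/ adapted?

The consonants /j/, /n/, /w/, /n/, /h/ cannot be parsed into a legal (C)V(N) syllable (only a nasal (/m/, /n/, or /ŋ/) is licensed in coda position; onsets are limited to one consonant).
Epenthesis after each stranded consonant: /j/ → /jə/, /n/ → /nə/, /w/ → /wə/, /n/ → /nə/, /h/ → /hə/.

jənəɹewənəkihəni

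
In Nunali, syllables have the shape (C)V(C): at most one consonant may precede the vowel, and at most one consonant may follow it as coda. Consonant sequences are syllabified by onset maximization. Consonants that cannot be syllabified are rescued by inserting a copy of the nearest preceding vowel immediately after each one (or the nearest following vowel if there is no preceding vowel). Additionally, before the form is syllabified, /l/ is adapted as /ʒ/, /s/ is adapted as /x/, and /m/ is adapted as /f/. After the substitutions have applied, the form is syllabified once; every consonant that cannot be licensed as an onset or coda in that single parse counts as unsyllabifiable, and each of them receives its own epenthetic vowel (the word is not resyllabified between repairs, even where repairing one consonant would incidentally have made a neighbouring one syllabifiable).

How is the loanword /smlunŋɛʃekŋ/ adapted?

Substitution: /s/ → /x/, /m/ → /f/, /l/ → /ʒ/, giving /xfʒunŋɛʃekŋ/.
Under (C)V(C), the unsyllabifiable consonants are /x/, /f/, /ŋ/ (at most one coda consonant is licensed; onsets are limited to one consonant).
Inserting the epenthetic vowel yields /x/ → /xu/, /f/ → /fu/, /ŋ/ → /ŋe/.

xufuʒunŋɛʃekŋe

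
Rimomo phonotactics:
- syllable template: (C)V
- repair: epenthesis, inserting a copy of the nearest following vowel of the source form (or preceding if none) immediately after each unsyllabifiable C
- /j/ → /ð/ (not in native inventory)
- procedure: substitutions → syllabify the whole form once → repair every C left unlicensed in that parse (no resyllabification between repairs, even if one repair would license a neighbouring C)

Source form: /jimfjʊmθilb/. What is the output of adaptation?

ðimʊfʊðʊmiθilibi

Substitution: /j/ → /ð/, giving /ðimfðʊmθilb/.
Syllabifying with onset maximization leaves /m/, /f/, /m/, /l/, /b/ stranded (no codas are permitted; onsets are limited to one consonant).
Inserting the epenthetic vowel yields /m/ → /mʊ/, /f/ → /fʊ/, /m/ → /mi/, /l/ → /li/, /b/ → /bi/.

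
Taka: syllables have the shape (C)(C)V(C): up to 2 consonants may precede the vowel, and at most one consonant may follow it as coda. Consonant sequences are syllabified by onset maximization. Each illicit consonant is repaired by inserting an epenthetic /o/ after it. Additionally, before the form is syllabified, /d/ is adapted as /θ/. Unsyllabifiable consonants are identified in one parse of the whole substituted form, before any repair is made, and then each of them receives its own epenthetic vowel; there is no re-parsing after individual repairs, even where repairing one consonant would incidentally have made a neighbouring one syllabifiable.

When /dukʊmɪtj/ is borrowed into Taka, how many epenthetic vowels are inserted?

1

After substitution the input is /θukʊmɪtj/.
The unsyllabifiable consonants are /j/; each receives one epenthetic vowel.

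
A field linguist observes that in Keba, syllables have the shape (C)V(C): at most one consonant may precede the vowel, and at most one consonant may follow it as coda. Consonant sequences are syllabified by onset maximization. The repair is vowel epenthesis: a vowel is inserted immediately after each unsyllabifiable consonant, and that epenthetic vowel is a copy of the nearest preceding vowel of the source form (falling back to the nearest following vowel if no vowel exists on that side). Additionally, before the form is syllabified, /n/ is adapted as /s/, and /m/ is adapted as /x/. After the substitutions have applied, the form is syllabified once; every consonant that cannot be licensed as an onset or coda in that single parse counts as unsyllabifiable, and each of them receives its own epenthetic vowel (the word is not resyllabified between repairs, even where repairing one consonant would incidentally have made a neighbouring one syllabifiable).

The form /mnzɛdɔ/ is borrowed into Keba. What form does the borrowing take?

xɛsɛzɛdɔ

Substitution: /m/ → /x/, /n/ → /s/, giving /xszɛdɔ/.
Syllabifying with onset maximization leaves /x/, /s/ stranded (at most one coda consonant is licensed; onsets are limited to one consonant).
Each unlicensed consonant becomes the onset of a new syllable: /x/ → /xɛ/, /s/ → /sɛ/.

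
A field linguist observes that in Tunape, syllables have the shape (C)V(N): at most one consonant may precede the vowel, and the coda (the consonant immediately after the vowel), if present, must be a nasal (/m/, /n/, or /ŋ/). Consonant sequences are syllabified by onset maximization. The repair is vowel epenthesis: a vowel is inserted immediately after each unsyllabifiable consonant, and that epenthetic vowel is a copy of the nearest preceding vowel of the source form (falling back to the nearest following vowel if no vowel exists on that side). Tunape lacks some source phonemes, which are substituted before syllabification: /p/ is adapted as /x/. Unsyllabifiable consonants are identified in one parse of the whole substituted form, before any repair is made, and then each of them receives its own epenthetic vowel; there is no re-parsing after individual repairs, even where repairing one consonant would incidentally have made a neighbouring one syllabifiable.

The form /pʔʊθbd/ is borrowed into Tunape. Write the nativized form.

xʊʔʊθʊbʊdʊ

Substitution: /p/ → /x/, giving /xʔʊθbd/.
Under (C)V(N), the unsyllabifiable consonants are /x/, /θ/, /b/, /d/ (only a nasal (/m/, /n/, or /ŋ/) is licensed in coda position; onsets are limited to one consonant).
Inserting the epenthetic vowel yields /x/ → /xʊ/, /θ/ → /θʊ/, /b/ → /bʊ/, /d/ → /dʊ/.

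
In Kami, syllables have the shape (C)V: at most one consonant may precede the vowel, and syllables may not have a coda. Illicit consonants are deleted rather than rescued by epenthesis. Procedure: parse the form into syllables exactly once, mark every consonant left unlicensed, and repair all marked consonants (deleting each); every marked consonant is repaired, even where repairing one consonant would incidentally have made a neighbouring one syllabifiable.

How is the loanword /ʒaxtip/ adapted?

ʒati

Syllabifying with onset maximization leaves /x/, /p/ stranded (no codas are permitted; onsets are limited to one consonant).
Deletion applies to /x/, /p/.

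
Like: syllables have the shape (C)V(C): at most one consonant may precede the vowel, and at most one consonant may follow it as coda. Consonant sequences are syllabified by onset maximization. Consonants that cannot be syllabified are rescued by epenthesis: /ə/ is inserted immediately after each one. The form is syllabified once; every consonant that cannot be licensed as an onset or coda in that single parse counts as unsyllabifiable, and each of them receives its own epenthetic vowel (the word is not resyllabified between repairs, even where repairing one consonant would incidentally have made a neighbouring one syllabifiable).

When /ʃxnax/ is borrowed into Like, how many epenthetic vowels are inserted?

2

The unsyllabifiable consonants are /ʃ/, /x/; each receives one epenthetic vowel.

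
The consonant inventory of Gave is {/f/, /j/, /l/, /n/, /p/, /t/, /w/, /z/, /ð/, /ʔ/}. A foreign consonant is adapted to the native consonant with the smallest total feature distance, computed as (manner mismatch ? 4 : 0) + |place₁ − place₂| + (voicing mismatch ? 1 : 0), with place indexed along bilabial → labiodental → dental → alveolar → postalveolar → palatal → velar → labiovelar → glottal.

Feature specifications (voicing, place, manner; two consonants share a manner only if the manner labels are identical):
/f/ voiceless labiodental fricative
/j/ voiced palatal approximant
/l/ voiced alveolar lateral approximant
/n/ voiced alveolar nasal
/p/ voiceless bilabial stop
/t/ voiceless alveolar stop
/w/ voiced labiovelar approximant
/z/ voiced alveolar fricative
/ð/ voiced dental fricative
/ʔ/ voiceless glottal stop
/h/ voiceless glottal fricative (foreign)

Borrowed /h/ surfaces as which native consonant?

ʔ

/ʔ/ is closest: manner differs (fricative→stop, +4), place distance 0 (glottal→glottal), same voicing; total 4. Next closest is /w/ at distance 6.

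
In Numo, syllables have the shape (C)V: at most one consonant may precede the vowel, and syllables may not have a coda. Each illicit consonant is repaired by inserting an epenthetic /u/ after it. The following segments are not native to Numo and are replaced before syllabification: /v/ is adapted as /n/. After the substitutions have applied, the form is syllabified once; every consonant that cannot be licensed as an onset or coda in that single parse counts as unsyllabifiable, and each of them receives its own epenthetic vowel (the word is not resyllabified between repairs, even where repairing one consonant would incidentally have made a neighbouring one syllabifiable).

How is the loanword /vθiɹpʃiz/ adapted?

nuθiɹupuʃizu

Substitution: /v/ → /n/, giving /nθiɹpʃiz/.
Under (C)V, the unsyllabifiable consonants are /n/, /ɹ/, /p/, /z/ (no codas are permitted; onsets are limited to one consonant).
Each unlicensed consonant becomes the onset of a new syllable: /n/ → /nu/, /ɹ/ → /ɹu/, /p/ → /pu/, /z/ → /zu/.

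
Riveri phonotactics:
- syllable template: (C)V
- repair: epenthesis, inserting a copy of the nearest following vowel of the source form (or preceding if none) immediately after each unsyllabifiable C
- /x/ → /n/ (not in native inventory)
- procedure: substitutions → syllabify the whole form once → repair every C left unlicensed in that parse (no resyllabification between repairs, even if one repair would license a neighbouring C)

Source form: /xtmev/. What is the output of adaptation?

netemeve

Substitution: /x/ → /n/, giving /ntmev/.
Syllabifying with onset maximization leaves /n/, /t/, /v/ stranded (no codas are permitted; onsets are limited to one consonant).
Epenthesis after each stranded consonant: /n/ → /ne/, /t/ → /te/, /v/ → /ve/.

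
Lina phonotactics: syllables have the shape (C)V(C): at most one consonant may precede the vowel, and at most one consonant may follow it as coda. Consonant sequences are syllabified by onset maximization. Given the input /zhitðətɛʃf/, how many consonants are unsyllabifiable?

Syllabifying with onset maximization leaves /z/, /f/ stranded (at most one coda consonant is licensed; onsets are limited to one consonant).

2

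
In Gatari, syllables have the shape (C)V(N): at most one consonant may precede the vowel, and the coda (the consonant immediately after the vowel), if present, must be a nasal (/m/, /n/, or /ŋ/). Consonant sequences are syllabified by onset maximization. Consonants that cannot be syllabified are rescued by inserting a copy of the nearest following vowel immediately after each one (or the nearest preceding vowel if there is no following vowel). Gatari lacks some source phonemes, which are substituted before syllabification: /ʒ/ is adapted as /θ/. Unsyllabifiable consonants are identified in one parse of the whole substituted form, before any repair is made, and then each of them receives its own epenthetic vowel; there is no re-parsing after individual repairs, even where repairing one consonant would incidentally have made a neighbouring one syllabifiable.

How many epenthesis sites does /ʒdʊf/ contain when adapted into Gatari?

2

After substitution the input is /θdʊf/.
The unsyllabifiable consonants are /θ/, /f/; each receives one epenthetic vowel.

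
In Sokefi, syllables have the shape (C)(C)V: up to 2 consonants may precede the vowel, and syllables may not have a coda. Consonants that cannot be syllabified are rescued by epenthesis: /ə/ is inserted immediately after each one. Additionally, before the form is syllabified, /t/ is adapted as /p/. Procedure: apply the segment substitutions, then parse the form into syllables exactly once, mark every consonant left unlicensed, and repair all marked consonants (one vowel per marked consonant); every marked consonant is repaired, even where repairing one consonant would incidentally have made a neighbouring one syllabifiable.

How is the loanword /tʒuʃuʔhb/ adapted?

Substitution: /t/ → /p/, giving /pʒuʃuʔhb/.
Syllabifying with onset maximization leaves /ʔ/, /h/, /b/ stranded (no codas are permitted; onsets may contain at most 2 consonants).
Epenthesis after each stranded consonant: /ʔ/ → /ʔə/, /h/ → /hə/, /b/ → /bə/.

pʒuʃuʔəhəbə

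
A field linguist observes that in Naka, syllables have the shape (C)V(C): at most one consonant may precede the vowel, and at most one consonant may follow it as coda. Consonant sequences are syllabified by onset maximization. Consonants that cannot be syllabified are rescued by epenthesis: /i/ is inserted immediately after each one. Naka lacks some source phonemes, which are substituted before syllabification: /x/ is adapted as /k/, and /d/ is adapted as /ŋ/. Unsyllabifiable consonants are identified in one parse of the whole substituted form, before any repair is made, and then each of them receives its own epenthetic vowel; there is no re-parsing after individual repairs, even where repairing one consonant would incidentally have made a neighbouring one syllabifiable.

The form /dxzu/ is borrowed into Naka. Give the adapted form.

Substitution: /d/ → /ŋ/, /x/ → /k/, giving /ŋkzu/.
The consonants /ŋ/, /k/ cannot be parsed into a legal (C)V(C) syllable (at most one coda consonant is licensed; onsets are limited to one consonant).
Each unlicensed consonant becomes the onset of a new syllable: /ŋ/ → /ŋi/, /k/ → /ki/.

ŋikizu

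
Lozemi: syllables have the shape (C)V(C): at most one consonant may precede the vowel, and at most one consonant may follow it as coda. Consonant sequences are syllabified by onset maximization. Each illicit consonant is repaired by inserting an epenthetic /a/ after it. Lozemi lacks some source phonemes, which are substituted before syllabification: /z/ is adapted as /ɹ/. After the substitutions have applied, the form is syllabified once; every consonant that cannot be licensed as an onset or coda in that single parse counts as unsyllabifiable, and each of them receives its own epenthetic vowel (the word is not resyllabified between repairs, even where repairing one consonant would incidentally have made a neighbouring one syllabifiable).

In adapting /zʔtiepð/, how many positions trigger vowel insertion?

After substitution the input is /ɹʔtiepð/.
The unsyllabifiable consonants are /ɹ/, /ʔ/, /ð/; each receives one epenthetic vowel.

3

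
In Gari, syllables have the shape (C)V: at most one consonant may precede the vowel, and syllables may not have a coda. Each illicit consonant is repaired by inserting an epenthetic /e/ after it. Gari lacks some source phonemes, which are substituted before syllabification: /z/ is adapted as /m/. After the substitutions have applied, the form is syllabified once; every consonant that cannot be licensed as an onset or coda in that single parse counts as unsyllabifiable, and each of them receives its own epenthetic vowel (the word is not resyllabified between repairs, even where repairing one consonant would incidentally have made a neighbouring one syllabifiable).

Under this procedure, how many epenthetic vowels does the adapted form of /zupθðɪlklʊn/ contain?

After substitution the input is /mupθðɪlklʊn/.
The unsyllabifiable consonants are /p/, /θ/, /l/, /k/, /n/; each receives one epenthetic vowel.

5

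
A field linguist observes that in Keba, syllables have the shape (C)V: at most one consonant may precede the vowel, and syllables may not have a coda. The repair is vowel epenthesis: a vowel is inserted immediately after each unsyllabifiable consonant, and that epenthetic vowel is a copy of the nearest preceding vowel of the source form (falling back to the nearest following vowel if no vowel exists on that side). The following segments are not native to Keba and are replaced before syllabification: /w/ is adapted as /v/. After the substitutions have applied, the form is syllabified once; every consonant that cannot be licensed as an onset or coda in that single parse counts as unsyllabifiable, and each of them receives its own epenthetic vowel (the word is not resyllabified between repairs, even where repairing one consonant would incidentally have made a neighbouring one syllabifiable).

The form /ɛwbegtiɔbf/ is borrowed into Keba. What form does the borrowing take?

ɛvɛbegetiɔbɔfɔ

Substitution: /w/ → /v/, giving /ɛvbegtiɔbf/.
The consonants /v/, /g/, /b/, /f/ cannot be parsed into a legal (C)V syllable (no codas are permitted; onsets are limited to one consonant).
Each unlicensed consonant becomes the onset of a new syllable: /v/ → /vɛ/, /g/ → /ge/, /b/ → /bɔ/, /f/ → /fɔ/.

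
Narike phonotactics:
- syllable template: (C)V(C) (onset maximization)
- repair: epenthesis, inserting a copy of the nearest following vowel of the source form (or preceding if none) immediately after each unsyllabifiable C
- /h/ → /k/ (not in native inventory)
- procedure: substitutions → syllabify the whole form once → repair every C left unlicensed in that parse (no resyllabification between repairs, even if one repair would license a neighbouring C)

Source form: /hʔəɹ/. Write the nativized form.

Substitution: /h/ → /k/, giving /kʔəɹ/.
Syllabifying with onset maximization leaves /k/ stranded (at most one coda consonant is licensed; onsets are limited to one consonant).
Each unlicensed consonant becomes the onset of a new syllable: /k/ → /kə/.

kəʔəɹ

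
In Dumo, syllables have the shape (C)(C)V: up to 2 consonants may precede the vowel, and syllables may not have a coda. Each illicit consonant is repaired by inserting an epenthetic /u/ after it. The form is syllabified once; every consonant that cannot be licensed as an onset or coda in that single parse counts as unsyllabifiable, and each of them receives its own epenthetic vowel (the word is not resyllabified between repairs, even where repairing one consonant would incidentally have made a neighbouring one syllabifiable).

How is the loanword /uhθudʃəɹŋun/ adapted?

Under (C)(C)V, the unsyllabifiable consonants are /n/ (no codas are permitted; onsets may contain at most 2 consonants).
Epenthesis after each stranded consonant: /n/ → /nu/.

uhθudʃəɹŋunu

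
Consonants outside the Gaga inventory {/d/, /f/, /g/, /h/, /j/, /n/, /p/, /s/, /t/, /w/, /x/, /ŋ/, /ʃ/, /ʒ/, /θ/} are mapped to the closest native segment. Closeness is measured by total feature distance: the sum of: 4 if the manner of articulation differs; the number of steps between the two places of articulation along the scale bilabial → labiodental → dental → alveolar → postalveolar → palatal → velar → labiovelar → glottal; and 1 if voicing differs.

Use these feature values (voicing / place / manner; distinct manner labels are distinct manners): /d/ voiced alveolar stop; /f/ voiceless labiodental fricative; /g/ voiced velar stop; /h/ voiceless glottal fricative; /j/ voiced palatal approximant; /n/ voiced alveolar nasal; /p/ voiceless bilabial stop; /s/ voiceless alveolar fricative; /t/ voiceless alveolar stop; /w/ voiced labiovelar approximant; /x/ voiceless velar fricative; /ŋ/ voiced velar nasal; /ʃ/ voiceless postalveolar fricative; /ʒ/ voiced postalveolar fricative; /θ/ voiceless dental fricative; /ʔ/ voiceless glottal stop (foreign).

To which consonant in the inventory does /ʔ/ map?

g

/g/ is closest: same manner (stop), place distance 2 (glottal→velar), voicing differs (+1); total 3. Next closest is /h/ at distance 4.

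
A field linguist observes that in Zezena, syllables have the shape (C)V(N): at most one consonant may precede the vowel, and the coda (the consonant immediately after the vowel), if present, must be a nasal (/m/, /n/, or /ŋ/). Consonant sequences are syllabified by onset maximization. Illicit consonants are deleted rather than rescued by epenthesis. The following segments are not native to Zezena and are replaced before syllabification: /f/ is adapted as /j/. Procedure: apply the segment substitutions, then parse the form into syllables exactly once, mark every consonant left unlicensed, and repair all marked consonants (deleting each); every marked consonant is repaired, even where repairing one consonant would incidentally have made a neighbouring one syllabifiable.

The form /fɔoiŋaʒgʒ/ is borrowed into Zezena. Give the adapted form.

jɔoiŋa

Substitution: /f/ → /j/, giving /jɔoiŋaʒgʒ/.
Syllabifying with onset maximization leaves /ʒ/, /g/, /ʒ/ stranded (only a nasal (/m/, /n/, or /ŋ/) is licensed in coda position; onsets are limited to one consonant).
Each unlicensed consonant is deleted: /ʒ/, /g/, /ʒ/.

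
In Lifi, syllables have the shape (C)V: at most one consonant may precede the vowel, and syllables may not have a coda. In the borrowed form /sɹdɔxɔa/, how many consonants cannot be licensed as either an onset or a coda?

2

The consonants /s/, /ɹ/ cannot be parsed into a legal (C)V syllable (no codas are permitted; onsets are limited to one consonant).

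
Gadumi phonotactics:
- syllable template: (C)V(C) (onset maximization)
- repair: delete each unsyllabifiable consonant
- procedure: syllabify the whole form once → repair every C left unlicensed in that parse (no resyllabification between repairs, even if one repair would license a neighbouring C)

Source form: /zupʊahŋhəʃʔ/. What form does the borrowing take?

zupʊahhəʃ

Syllabifying with onset maximization leaves /ŋ/, /ʔ/ stranded (at most one coda consonant is licensed; onsets are limited to one consonant).
Deleting the stranded consonants removes /ŋ/, /ʔ/.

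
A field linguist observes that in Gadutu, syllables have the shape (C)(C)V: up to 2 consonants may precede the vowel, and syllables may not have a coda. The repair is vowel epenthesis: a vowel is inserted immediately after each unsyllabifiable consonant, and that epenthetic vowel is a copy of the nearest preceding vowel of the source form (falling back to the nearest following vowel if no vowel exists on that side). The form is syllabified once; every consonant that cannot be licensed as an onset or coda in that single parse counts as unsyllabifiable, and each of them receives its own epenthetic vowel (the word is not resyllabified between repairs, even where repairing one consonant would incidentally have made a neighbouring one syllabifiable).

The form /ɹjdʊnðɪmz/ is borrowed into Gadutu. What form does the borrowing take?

ɹʊjdʊnðɪmɪzɪ

Syllabifying with onset maximization leaves /ɹ/, /m/, /z/ stranded (no codas are permitted; onsets may contain at most 2 consonants).
Inserting the epenthetic vowel yields /ɹ/ → /ɹʊ/, /m/ → /mɪ/, /z/ → /zɪ/.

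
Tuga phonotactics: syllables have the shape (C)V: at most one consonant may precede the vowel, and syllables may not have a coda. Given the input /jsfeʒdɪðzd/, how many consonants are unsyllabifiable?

Under (C)V, the unsyllabifiable consonants are /j/, /s/, /ʒ/, /ð/, /z/, /d/ (no codas are permitted; onsets are limited to one consonant).

6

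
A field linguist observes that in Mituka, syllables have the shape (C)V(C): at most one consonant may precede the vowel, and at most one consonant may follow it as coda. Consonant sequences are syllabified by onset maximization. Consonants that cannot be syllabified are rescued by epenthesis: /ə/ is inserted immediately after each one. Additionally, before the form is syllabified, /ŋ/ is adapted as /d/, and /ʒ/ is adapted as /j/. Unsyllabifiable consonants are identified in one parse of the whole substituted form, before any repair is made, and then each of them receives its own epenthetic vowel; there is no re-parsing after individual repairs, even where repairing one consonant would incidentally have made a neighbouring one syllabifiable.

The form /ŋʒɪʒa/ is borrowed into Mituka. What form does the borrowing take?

dəjɪja

Substitution: /ŋ/ → /d/, /ʒ/ → /j/, giving /djɪja/.
The consonants /d/ cannot be parsed into a legal (C)V(C) syllable (at most one coda consonant is licensed; onsets are limited to one consonant).
Epenthesis after each stranded consonant: /d/ → /də/.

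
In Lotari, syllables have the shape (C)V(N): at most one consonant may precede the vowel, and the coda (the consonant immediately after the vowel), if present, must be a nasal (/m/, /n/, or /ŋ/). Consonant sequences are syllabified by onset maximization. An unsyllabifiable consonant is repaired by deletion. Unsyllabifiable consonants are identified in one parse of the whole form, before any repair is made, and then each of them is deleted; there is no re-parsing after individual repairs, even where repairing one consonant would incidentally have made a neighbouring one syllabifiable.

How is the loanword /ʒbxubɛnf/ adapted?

xubɛn

Syllabifying with onset maximization leaves /ʒ/, /b/, /f/ stranded (only a nasal (/m/, /n/, or /ŋ/) is licensed in coda position; onsets are limited to one consonant).
Each unlicensed consonant is deleted: /ʒ/, /b/, /f/.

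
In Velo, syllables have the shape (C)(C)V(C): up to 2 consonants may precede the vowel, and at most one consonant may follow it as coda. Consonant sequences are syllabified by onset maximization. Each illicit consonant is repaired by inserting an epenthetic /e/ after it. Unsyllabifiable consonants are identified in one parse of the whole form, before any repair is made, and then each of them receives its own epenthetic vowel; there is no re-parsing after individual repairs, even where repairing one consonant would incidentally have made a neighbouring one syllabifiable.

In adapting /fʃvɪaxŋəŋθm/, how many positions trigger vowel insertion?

3

The unsyllabifiable consonants are /f/, /θ/, /m/; each receives one epenthetic vowel.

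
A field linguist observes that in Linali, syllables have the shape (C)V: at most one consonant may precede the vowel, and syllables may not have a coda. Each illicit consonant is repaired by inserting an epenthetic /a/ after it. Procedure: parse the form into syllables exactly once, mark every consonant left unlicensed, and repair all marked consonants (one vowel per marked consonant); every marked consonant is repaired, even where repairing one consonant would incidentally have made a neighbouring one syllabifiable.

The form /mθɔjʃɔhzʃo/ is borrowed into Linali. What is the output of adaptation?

Under (C)V, the unsyllabifiable consonants are /m/, /j/, /h/, /z/ (no codas are permitted; onsets are limited to one consonant).
Inserting the epenthetic vowel yields /m/ → /ma/, /j/ → /ja/, /h/ → /ha/, /z/ → /za/.

maθɔjaʃɔhazaʃo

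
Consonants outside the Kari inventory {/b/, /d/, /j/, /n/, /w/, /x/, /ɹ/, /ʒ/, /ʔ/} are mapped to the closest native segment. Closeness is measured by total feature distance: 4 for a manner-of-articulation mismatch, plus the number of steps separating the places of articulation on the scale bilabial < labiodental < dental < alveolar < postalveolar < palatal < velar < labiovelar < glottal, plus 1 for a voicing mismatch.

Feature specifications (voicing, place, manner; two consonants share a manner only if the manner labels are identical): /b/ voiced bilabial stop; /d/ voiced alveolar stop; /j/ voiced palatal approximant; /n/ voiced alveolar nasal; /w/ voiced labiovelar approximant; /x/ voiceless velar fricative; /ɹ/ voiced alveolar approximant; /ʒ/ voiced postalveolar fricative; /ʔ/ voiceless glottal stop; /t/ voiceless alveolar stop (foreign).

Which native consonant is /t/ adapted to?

/d/ is closest: same manner (stop), place distance 0 (alveolar→alveolar), voicing differs (+1); total 1. Next closest is /b/ at distance 4.

d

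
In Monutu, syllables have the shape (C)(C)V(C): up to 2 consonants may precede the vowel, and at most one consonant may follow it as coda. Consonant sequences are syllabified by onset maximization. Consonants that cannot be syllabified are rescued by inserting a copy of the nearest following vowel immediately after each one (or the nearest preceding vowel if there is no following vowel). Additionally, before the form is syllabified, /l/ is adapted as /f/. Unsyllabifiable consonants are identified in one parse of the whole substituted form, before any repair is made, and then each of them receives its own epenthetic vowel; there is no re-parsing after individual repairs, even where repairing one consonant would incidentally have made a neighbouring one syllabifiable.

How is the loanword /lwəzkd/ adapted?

Substitution: /l/ → /f/, giving /fwəzkd/.
Syllabifying with onset maximization leaves /k/, /d/ stranded (at most one coda consonant is licensed; onsets may contain at most 2 consonants).
Epenthesis after each stranded consonant: /k/ → /kə/, /d/ → /də/.

fwəzkədə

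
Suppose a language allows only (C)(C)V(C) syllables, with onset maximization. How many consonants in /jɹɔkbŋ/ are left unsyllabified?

2

Syllabifying with onset maximization leaves /b/, /ŋ/ stranded (at most one coda consonant is licensed; onsets may contain at most 2 consonants).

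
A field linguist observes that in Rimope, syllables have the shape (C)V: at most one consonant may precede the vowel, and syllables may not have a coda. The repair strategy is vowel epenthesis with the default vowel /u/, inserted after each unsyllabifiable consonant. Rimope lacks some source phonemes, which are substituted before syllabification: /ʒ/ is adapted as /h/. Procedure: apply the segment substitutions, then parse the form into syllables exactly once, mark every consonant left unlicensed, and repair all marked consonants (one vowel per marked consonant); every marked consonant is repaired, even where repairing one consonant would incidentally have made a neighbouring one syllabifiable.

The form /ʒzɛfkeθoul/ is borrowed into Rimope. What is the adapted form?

huzɛfukeθoulu

Substitution: /ʒ/ → /h/, giving /hzɛfkeθoul/.
Syllabifying with onset maximization leaves /h/, /f/, /l/ stranded (no codas are permitted; onsets are limited to one consonant).
Inserting the epenthetic vowel yields /h/ → /hu/, /f/ → /fu/, /l/ → /lu/.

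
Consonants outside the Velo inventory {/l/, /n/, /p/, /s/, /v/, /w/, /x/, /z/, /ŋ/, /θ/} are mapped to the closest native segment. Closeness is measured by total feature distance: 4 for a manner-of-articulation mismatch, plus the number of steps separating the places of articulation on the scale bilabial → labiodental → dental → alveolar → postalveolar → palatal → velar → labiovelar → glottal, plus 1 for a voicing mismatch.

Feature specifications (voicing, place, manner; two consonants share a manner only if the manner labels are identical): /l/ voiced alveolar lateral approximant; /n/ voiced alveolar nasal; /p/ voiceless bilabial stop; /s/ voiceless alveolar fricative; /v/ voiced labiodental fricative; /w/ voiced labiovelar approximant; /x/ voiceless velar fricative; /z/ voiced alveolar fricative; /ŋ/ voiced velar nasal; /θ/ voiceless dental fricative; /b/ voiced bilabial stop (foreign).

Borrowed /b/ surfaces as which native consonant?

/p/ is closest: same manner (stop), place distance 0 (bilabial→bilabial), voicing differs (+1); total 1. Next closest is /v/ at distance 5.

p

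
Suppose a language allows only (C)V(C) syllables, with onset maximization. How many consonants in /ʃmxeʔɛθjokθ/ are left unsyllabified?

3

The consonants /ʃ/, /m/, /θ/ cannot be parsed into a legal (C)V(C) syllable (at most one coda consonant is licensed; onsets are limited to one consonant).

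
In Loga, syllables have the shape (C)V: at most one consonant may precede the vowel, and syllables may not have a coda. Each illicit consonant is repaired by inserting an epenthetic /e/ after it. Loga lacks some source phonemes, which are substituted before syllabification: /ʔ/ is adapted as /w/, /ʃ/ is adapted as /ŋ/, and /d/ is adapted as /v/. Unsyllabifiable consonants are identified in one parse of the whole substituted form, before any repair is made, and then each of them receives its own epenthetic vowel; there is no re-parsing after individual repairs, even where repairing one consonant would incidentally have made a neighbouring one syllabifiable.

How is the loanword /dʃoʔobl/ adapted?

Substitution: /d/ → /v/, /ʃ/ → /ŋ/, /ʔ/ → /w/, giving /vŋowobl/.
Under (C)V, the unsyllabifiable consonants are /v/, /b/, /l/ (no codas are permitted; onsets are limited to one consonant).
Epenthesis after each stranded consonant: /v/ → /ve/, /b/ → /be/, /l/ → /le/.

veŋowobele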